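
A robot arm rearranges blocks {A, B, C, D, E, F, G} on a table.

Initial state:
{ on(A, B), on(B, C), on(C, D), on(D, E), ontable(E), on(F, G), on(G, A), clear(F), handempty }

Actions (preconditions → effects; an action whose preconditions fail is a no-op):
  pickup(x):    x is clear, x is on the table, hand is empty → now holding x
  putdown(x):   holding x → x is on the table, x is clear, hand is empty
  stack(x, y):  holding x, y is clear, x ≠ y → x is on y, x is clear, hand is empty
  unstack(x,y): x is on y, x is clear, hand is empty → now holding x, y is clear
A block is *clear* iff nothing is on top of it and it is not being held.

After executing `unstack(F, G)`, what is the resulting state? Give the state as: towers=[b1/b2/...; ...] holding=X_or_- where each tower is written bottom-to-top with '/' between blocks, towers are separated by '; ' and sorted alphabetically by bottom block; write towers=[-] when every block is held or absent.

towers=[E/D/C/B/A/G] holding=F

before: towers=[E/D/C/B/A/G/F] holding=-
pre[unstack(F, G)]: on(F,G) ok, clear(F) ok, handempty ok
all met → apply unstack(F, G)
after:  towers=[E/D/C/B/A/G] holding=F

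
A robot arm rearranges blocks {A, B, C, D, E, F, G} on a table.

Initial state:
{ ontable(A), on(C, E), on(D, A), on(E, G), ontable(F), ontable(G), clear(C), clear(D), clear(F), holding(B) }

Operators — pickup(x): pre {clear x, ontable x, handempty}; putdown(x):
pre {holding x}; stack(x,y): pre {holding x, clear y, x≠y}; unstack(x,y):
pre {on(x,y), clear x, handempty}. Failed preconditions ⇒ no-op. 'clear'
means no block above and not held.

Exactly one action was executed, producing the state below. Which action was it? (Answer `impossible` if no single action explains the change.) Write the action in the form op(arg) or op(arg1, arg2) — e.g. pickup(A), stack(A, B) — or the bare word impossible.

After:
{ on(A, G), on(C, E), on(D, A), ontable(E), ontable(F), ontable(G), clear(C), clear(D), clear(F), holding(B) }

impossible

target: towers=[E/C; F; G/A/D] holding=B
        putdown(B) → towers=[A/D; B; F; G/E/C] holding=-
       stack(B, F) → towers=[A/D; F/B; G/E/C] holding=-
       stack(B, D) → towers=[A/D/B; F; G/E/C] holding=-
       stack(B, C) → towers=[A/D; F; G/E/C/B] holding=-
none of the 4 applicable actions match → impossible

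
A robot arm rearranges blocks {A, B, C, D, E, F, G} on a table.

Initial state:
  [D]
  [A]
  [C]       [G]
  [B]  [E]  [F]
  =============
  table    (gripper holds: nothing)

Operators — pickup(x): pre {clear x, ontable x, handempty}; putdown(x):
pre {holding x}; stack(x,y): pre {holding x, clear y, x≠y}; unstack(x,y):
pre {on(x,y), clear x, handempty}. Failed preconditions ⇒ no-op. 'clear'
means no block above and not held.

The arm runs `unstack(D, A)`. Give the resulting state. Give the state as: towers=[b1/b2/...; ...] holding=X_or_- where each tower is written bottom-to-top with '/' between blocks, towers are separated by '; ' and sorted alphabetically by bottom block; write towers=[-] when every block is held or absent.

before: towers=[B/C/A/D; E; F/G] holding=-
pre[unstack(D, A)]: on(D,A) ok, clear(D) ok, handempty ok
all met → apply unstack(D, A)
after:  towers=[B/C/A; E; F/G] holding=D

towers=[B/C/A; E; F/G] holding=D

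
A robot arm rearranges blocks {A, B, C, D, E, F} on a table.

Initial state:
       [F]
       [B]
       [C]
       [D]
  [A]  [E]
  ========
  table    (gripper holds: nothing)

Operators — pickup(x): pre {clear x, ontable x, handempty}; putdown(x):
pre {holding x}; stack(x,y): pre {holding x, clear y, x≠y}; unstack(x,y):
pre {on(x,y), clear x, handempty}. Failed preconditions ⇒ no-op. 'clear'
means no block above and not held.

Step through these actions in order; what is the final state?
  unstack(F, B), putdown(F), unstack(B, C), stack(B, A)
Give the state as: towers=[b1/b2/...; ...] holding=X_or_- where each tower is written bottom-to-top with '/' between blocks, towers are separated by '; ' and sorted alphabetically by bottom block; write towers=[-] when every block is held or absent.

towers=[A/B; E/D/C; F] holding=-

step 1 (unstack(F, B)): towers=[A; E/D/C/B] holding=F
step 2 (putdown(F)): towers=[A; E/D/C/B; F] holding=-
step 3 (unstack(B, C)): towers=[A; E/D/C; F] holding=B
step 4 (stack(B, A)): towers=[A/B; E/D/C; F] holding=-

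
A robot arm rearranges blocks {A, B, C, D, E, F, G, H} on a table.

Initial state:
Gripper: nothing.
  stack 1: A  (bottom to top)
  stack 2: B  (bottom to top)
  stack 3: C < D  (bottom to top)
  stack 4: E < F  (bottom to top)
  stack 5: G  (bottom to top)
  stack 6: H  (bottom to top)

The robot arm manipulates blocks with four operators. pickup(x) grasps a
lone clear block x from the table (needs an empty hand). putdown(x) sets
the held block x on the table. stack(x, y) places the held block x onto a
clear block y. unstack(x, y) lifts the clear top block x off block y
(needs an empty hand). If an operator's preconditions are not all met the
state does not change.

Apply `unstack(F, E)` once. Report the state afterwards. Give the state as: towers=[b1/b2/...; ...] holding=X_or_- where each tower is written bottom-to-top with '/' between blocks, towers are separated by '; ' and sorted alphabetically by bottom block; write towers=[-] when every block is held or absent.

towers=[A; B; C/D; E; G; H] holding=F

before: towers=[A; B; C/D; E/F; G; H] holding=-
pre[unstack(F, E)]: on(F,E) ok, clear(F) ok, handempty ok
all met → apply unstack(F, E)
after:  towers=[A; B; C/D; E; G; H] holding=F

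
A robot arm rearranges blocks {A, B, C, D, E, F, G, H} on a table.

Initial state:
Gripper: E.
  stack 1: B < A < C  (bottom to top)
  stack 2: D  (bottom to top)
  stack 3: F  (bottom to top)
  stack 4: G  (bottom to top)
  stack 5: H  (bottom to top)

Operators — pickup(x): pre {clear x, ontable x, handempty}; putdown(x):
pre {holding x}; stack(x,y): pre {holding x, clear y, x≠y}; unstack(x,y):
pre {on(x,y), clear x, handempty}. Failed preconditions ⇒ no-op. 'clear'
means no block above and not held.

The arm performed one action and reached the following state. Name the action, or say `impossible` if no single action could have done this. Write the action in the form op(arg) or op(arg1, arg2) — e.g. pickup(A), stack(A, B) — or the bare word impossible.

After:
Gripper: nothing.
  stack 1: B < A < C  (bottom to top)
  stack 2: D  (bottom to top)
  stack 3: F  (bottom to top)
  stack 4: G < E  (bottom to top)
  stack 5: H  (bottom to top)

target: towers=[B/A/C; D; F; G/E; H] holding=-
        putdown(E) → towers=[B/A/C; D; E; F; G; H] holding=-
       stack(E, G) → towers=[B/A/C; D; F; G/E; H] holding=-  ← match
       stack(E, H) → towers=[B/A/C; D; F; G; H/E] holding=-
       stack(E, F) → towers=[B/A/C; D; F/E; G; H] holding=-
       stack(E, D) → towers=[B/A/C; D/E; F; G; H] holding=-
       stack(E, C) → towers=[B/A/C/E; D; F; G; H] holding=-

stack(E, G)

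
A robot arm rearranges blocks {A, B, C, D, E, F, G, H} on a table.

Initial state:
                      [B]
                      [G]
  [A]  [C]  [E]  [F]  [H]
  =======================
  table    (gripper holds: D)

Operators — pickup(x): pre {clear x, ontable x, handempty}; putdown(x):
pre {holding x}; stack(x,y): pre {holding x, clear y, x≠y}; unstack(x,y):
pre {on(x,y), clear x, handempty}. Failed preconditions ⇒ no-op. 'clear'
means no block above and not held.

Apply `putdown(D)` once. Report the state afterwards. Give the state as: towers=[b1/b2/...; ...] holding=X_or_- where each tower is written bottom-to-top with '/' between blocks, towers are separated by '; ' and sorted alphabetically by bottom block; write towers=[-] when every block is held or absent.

towers=[A; C; D; E; F; H/G/B] holding=-

before: towers=[A; C; E; F; H/G/B] holding=D
pre[putdown(D)]: holding(D) yes
all met → apply putdown(D)
after:  towers=[A; C; D; E; F; H/G/B] holding=-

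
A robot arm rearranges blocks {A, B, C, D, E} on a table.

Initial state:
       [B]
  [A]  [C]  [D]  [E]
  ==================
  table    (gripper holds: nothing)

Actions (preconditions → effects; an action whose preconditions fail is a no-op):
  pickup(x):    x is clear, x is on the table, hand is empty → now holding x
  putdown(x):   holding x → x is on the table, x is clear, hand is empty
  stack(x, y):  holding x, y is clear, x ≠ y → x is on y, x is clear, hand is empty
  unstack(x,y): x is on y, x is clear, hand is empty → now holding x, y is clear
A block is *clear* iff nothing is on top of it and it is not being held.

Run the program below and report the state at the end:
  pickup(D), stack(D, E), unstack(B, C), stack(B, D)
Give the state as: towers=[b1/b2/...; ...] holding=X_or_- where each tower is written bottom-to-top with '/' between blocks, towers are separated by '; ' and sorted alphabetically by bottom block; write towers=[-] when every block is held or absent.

towers=[A; C; E/D/B] holding=-

step 1 (pickup(D)): towers=[A; C/B; E] holding=D
step 2 (stack(D, E)): towers=[A; C/B; E/D] holding=-
step 3 (unstack(B, C)): towers=[A; C; E/D] holding=B
step 4 (stack(B, D)): towers=[A; C; E/D/B] holding=-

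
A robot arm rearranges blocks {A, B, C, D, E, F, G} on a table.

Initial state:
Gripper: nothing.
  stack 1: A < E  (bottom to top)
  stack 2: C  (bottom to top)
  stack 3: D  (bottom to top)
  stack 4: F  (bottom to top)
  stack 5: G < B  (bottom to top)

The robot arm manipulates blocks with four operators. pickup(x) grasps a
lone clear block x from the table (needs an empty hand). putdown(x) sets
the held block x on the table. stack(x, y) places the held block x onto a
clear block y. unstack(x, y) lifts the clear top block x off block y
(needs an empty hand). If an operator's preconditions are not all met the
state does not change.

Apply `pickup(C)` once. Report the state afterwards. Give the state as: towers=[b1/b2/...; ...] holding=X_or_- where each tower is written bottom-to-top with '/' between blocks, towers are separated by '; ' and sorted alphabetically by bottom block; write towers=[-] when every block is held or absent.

towers=[A/E; D; F; G/B] holding=C

before: towers=[A/E; C; D; F; G/B] holding=-
pre[pickup(C)]: clear(C) ok, ontable(C) ok, handempty ok
all met → apply pickup(C)
after:  towers=[A/E; D; F; G/B] holding=C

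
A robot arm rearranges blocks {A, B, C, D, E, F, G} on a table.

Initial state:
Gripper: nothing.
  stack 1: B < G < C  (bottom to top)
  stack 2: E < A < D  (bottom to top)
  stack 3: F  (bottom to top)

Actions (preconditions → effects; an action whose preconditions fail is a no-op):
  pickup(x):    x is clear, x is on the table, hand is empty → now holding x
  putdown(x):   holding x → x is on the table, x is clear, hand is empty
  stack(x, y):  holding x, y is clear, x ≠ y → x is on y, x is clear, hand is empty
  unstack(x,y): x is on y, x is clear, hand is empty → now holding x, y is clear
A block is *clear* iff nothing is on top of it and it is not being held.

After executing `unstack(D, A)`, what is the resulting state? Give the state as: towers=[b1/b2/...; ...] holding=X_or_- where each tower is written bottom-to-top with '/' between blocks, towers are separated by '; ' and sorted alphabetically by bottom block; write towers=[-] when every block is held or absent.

before: towers=[B/G/C; E/A/D; F] holding=-
pre[unstack(D, A)]: on(D,A) ✓, clear(D) ✓, handempty ✓
all met → apply unstack(D, A)
after:  towers=[B/G/C; E/A; F] holding=D

towers=[B/G/C; E/A; F] holding=D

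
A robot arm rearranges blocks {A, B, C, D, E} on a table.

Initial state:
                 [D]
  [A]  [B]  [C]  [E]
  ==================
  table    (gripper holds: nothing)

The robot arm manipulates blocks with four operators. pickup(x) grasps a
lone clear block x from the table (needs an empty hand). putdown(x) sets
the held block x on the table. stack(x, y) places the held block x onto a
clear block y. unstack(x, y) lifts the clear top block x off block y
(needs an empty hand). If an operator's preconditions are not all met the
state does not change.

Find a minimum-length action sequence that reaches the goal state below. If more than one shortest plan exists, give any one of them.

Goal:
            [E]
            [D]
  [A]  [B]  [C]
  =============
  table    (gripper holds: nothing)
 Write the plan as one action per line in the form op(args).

unstack(D, E)
stack(D, C)
pickup(E)
stack(E, D)

step 1 (unstack(D, E)): towers=[A; B; C; E] holding=D
step 2 (stack(D, C)): towers=[A; B; C/D; E] holding=-
step 3 (pickup(E)): towers=[A; B; C/D] holding=E
step 4 (stack(E, D)): towers=[A; B; C/D/E] holding=-
goal check: towers=[A; B; C/D/E] holding=- — reached (length 4, optimal by BFS)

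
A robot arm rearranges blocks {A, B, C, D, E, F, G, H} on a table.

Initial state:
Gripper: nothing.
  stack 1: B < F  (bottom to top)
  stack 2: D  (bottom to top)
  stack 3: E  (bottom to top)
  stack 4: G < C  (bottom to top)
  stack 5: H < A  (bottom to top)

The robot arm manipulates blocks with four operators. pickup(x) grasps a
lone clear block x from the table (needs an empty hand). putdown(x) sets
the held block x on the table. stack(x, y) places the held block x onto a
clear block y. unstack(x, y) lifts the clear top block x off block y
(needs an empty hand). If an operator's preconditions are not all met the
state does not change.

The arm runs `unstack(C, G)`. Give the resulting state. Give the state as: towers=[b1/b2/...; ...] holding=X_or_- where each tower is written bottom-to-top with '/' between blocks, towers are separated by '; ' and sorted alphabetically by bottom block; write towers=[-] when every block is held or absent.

towers=[B/F; D; E; G; H/A] holding=C

before: towers=[B/F; D; E; G/C; H/A] holding=-
pre[unstack(C, G)]: on(C,G) ok, clear(C) ok, handempty ok
all met → apply unstack(C, G)
after:  towers=[B/F; D; E; G; H/A] holding=C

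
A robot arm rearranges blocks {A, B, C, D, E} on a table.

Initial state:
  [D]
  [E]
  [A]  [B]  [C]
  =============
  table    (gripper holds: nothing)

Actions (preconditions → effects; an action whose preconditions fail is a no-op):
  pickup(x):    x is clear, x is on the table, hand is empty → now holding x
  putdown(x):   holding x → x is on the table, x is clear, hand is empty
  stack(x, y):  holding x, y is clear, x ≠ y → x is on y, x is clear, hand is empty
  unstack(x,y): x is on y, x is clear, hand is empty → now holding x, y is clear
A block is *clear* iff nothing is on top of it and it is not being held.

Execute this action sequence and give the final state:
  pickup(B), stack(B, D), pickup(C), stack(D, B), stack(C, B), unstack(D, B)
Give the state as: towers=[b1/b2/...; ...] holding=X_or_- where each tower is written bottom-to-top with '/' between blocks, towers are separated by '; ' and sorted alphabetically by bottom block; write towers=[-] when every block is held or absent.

towers=[A/E/D/B/C] holding=-

step 1 (pickup(B)): towers=[A/E/D; C] holding=B
step 2 (stack(B, D)): towers=[A/E/D/B; C] holding=-
step 3 (pickup(C)): towers=[A/E/D/B] holding=C
step 4 (stack(D, B)) [no-op]: towers=[A/E/D/B] holding=C
step 5 (stack(C, B)): towers=[A/E/D/B/C] holding=-
step 6 (unstack(D, B)) [no-op]: towers=[A/E/D/B/C] holding=-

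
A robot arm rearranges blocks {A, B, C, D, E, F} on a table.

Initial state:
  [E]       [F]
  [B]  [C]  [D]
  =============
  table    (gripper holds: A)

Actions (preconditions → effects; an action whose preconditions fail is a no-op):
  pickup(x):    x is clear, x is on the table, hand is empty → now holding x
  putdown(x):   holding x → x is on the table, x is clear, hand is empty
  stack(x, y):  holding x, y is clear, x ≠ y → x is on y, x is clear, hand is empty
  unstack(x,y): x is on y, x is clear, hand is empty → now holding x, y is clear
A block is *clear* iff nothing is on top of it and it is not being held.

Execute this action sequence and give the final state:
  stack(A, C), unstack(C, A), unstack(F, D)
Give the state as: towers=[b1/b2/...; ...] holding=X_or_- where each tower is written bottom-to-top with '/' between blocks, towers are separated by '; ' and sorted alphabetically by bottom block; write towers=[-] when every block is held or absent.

step 1 (stack(A, C)): towers=[B/E; C/A; D/F] holding=-
step 2 (unstack(C, A)) [no-op]: towers=[B/E; C/A; D/F] holding=-
step 3 (unstack(F, D)): towers=[B/E; C/A; D] holding=F

towers=[B/E; C/A; D] holding=F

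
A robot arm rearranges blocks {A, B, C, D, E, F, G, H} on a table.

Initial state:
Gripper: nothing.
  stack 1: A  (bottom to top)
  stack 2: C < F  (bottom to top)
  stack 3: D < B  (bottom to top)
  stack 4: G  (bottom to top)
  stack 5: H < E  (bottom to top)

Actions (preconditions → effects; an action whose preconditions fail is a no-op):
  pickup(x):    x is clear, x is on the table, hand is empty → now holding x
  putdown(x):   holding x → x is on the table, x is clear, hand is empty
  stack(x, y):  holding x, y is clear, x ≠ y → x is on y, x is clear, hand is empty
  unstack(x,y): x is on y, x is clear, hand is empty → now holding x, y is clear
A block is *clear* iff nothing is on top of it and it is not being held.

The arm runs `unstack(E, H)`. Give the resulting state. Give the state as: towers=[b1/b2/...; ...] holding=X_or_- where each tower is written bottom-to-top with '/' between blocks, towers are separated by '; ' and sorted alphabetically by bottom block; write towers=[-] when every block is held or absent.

before: towers=[A; C/F; D/B; G; H/E] holding=-
pre[unstack(E, H)]: on(E,H) ✓, clear(E) ✓, handempty ✓
all met → apply unstack(E, H)
after:  towers=[A; C/F; D/B; G; H] holding=E

towers=[A; C/F; D/B; G; H] holding=E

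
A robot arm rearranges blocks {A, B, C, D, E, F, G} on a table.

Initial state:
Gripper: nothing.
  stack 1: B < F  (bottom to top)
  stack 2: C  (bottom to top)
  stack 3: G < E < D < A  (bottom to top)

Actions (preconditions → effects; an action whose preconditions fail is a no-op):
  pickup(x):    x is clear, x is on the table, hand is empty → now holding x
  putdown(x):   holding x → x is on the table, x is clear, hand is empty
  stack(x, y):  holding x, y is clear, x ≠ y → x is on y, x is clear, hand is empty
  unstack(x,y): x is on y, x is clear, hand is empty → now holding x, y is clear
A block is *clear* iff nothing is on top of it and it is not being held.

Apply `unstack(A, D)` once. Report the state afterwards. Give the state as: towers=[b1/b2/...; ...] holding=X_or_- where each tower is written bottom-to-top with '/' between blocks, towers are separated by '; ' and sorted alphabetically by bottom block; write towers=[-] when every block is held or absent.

before: towers=[B/F; C; G/E/D/A] holding=-
pre[unstack(A, D)]: on(A,D) yes, clear(A) yes, handempty yes
all met → apply unstack(A, D)
after:  towers=[B/F; C; G/E/D] holding=A

towers=[B/F; C; G/E/D] holding=A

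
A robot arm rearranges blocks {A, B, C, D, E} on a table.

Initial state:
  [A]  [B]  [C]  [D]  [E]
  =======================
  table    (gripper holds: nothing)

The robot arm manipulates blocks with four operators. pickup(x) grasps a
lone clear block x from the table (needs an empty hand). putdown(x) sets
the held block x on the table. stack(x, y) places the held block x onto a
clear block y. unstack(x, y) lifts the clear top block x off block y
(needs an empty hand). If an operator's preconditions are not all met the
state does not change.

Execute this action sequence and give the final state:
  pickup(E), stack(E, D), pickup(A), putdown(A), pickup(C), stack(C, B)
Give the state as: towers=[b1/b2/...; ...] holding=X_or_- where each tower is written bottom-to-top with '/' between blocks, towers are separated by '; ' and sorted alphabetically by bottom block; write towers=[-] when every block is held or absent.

step 1 (pickup(E)): towers=[A; B; C; D] holding=E
step 2 (stack(E, D)): towers=[A; B; C; D/E] holding=-
step 3 (pickup(A)): towers=[B; C; D/E] holding=A
step 4 (putdown(A)): towers=[A; B; C; D/E] holding=-
step 5 (pickup(C)): towers=[A; B; D/E] holding=C
step 6 (stack(C, B)): towers=[A; B/C; D/E] holding=-

towers=[A; B/C; D/E] holding=-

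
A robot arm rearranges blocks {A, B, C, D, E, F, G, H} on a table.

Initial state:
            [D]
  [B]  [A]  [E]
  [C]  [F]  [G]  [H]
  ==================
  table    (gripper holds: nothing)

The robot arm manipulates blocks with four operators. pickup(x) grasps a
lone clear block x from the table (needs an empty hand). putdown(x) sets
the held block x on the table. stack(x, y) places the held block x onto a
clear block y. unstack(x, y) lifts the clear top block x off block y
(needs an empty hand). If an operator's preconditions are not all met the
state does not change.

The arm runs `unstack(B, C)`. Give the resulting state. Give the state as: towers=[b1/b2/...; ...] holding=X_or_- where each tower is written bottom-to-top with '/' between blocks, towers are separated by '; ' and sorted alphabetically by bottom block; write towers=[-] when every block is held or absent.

before: towers=[C/B; F/A; G/E/D; H] holding=-
pre[unstack(B, C)]: on(B,C) ok, clear(B) ok, handempty ok
all met → apply unstack(B, C)
after:  towers=[C; F/A; G/E/D; H] holding=B

towers=[C; F/A; G/E/D; H] holding=B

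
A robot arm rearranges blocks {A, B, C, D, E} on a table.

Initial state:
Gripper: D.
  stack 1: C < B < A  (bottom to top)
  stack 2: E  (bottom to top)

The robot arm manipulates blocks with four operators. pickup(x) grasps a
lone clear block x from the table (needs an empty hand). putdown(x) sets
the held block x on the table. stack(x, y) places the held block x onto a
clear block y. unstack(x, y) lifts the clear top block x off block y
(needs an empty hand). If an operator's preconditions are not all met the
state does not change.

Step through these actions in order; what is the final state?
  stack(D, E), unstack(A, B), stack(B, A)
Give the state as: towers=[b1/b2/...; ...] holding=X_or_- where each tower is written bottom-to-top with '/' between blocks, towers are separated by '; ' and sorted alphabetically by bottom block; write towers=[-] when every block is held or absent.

step 1 (stack(D, E)): towers=[C/B/A; E/D] holding=-
step 2 (unstack(A, B)): towers=[C/B; E/D] holding=A
step 3 (stack(B, A)) [no-op]: towers=[C/B; E/D] holding=A

towers=[C/B; E/D] holding=A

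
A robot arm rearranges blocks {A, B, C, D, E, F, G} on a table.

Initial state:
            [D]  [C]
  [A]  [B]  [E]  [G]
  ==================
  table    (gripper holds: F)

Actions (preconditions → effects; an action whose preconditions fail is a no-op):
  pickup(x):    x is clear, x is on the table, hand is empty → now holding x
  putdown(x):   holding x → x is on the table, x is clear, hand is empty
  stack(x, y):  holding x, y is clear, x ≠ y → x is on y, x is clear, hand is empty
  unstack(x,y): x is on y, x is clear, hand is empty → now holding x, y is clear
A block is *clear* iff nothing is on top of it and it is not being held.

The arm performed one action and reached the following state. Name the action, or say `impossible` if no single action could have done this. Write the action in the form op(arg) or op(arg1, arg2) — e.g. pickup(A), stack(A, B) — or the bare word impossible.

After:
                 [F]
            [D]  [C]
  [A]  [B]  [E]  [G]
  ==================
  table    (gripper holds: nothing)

target: towers=[A; B; E/D; G/C/F] holding=-
        putdown(F) → towers=[A; B; E/D; F; G/C] holding=-
       stack(F, B) → towers=[A; B/F; E/D; G/C] holding=-
       stack(F, D) → towers=[A; B; E/D/F; G/C] holding=-
       stack(F, A) → towers=[A/F; B; E/D; G/C] holding=-
       stack(F, C) → towers=[A; B; E/D; G/C/F] holding=-  ← match

stack(F, C)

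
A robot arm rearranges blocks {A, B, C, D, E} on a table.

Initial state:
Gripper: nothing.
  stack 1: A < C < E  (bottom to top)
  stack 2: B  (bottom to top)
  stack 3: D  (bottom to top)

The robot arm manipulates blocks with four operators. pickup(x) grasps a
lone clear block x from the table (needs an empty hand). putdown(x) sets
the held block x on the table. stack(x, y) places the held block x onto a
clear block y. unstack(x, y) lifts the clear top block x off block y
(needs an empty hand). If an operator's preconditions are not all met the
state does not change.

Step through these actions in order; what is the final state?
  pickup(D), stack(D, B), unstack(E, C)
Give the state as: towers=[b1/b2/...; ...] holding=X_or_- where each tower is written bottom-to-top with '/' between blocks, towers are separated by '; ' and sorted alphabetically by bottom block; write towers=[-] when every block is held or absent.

towers=[A/C; B/D] holding=E

step 1 (pickup(D)): towers=[A/C/E; B] holding=D
step 2 (stack(D, B)): towers=[A/C/E; B/D] holding=-
step 3 (unstack(E, C)): towers=[A/C; B/D] holding=E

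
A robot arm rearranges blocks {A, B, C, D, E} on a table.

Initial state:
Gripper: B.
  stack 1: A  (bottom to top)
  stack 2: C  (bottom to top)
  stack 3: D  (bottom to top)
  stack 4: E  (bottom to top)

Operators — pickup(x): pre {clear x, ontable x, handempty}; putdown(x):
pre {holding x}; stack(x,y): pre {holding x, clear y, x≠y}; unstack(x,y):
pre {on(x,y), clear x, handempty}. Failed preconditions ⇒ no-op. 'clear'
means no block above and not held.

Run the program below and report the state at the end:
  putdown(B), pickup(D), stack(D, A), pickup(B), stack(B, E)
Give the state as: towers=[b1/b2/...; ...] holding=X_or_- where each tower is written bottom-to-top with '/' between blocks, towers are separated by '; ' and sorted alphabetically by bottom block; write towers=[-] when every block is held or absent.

step 1 (putdown(B)): towers=[A; B; C; D; E] holding=-
step 2 (pickup(D)): towers=[A; B; C; E] holding=D
step 3 (stack(D, A)): towers=[A/D; B; C; E] holding=-
step 4 (pickup(B)): towers=[A/D; C; E] holding=B
step 5 (stack(B, E)): towers=[A/D; C; E/B] holding=-

towers=[A/D; C; E/B] holding=-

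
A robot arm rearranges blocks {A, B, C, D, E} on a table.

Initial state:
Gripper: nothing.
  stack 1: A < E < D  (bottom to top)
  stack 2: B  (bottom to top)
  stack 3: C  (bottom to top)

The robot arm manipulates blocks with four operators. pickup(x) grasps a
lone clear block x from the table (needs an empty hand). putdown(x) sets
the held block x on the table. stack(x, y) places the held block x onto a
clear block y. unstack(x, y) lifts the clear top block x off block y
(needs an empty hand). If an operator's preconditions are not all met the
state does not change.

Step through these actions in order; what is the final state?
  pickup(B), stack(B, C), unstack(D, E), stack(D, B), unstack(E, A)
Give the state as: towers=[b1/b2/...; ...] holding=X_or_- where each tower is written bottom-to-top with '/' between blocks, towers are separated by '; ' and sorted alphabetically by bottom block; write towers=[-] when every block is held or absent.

step 1 (pickup(B)): towers=[A/E/D; C] holding=B
step 2 (stack(B, C)): towers=[A/E/D; C/B] holding=-
step 3 (unstack(D, E)): towers=[A/E; C/B] holding=D
step 4 (stack(D, B)): towers=[A/E; C/B/D] holding=-
step 5 (unstack(E, A)): towers=[A; C/B/D] holding=E

towers=[A; C/B/D] holding=E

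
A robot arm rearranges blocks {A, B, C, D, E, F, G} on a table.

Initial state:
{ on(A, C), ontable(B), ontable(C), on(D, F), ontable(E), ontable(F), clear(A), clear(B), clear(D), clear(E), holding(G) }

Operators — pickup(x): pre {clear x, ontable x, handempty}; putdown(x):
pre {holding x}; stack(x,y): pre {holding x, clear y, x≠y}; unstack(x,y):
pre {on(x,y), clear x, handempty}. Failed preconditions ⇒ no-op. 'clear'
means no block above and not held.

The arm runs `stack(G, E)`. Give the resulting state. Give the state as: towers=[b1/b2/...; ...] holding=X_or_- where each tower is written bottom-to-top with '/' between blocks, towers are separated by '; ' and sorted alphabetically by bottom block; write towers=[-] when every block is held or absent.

before: towers=[B; C/A; E; F/D] holding=G
pre[stack(G, E)]: holding(G) ok, clear(E) ok, G≠E ok
all met → apply stack(G, E)
after:  towers=[B; C/A; E/G; F/D] holding=-

towers=[B; C/A; E/G; F/D] holding=-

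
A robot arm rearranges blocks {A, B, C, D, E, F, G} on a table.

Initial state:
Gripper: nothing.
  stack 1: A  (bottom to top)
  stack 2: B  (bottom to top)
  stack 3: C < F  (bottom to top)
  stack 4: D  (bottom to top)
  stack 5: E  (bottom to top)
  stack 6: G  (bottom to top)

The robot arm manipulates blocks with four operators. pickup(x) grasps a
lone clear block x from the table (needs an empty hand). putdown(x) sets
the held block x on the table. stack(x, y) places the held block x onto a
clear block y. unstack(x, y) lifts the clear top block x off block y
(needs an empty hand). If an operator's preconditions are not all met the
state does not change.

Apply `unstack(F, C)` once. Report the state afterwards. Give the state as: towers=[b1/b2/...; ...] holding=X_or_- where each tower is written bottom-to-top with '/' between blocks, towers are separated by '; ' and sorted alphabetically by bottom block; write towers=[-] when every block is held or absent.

before: towers=[A; B; C/F; D; E; G] holding=-
pre[unstack(F, C)]: on(F,C) ok, clear(F) ok, handempty ok
all met → apply unstack(F, C)
after:  towers=[A; B; C; D; E; G] holding=F

towers=[A; B; C; D; E; G] holding=F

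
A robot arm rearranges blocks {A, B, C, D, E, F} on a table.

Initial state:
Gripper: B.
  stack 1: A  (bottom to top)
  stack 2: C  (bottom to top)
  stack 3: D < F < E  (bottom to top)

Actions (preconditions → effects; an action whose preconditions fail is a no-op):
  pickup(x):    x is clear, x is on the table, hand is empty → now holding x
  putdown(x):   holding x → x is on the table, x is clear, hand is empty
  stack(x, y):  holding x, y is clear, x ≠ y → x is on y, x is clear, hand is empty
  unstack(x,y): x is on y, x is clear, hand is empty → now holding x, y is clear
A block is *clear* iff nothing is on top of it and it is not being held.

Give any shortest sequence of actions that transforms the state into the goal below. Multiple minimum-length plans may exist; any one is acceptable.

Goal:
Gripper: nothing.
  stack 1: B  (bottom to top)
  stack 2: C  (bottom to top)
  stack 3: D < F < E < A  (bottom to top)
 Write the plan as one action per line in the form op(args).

step 1 (putdown(B)): towers=[A; B; C; D/F/E] holding=-
step 2 (pickup(A)): towers=[B; C; D/F/E] holding=A
step 3 (stack(A, E)): towers=[B; C; D/F/E/A] holding=-
goal check: towers=[B; C; D/F/E/A] holding=- — reached (length 3, optimal by BFS)

putdown(B)
pickup(A)
stack(A, E)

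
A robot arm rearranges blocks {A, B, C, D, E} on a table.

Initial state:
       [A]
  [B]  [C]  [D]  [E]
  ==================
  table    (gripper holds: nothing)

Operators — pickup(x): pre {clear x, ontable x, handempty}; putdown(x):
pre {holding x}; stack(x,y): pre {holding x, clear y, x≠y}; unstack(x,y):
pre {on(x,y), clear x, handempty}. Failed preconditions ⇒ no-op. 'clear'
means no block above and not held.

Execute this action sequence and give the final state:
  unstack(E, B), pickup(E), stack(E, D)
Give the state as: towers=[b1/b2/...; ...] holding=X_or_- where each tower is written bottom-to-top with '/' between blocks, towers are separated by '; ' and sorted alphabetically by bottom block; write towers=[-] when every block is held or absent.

step 1 (unstack(E, B)) [no-op]: towers=[B; C/A; D; E] holding=-
step 2 (pickup(E)): towers=[B; C/A; D] holding=E
step 3 (stack(E, D)): towers=[B; C/A; D/E] holding=-

towers=[B; C/A; D/E] holding=-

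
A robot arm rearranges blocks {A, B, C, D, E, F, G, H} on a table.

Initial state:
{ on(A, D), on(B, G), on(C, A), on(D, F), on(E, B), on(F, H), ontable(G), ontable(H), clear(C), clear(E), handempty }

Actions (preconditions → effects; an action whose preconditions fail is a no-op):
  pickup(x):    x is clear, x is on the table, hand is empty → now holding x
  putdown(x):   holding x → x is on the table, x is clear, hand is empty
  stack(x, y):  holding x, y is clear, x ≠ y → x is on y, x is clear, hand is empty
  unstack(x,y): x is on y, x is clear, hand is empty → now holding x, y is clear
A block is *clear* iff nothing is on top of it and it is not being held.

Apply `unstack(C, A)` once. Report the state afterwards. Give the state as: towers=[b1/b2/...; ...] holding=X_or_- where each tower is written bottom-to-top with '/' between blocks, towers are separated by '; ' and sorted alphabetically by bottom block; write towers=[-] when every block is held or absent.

before: towers=[G/B/E; H/F/D/A/C] holding=-
pre[unstack(C, A)]: on(C,A) ok, clear(C) ok, handempty ok
all met → apply unstack(C, A)
after:  towers=[G/B/E; H/F/D/A] holding=C

towers=[G/B/E; H/F/D/A] holding=C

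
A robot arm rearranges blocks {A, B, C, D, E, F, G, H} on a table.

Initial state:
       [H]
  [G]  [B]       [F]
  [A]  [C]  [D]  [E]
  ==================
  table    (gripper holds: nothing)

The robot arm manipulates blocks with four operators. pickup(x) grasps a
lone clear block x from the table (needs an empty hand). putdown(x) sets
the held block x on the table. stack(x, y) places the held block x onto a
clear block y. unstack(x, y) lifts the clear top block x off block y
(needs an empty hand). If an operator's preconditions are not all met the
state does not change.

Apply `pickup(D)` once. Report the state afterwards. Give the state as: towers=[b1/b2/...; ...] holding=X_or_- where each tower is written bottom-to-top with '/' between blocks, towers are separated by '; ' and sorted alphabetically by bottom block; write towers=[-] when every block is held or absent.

before: towers=[A/G; C/B/H; D; E/F] holding=-
pre[pickup(D)]: clear(D) yes, ontable(D) yes, handempty yes
all met → apply pickup(D)
after:  towers=[A/G; C/B/H; E/F] holding=D

towers=[A/G; C/B/H; E/F] holding=D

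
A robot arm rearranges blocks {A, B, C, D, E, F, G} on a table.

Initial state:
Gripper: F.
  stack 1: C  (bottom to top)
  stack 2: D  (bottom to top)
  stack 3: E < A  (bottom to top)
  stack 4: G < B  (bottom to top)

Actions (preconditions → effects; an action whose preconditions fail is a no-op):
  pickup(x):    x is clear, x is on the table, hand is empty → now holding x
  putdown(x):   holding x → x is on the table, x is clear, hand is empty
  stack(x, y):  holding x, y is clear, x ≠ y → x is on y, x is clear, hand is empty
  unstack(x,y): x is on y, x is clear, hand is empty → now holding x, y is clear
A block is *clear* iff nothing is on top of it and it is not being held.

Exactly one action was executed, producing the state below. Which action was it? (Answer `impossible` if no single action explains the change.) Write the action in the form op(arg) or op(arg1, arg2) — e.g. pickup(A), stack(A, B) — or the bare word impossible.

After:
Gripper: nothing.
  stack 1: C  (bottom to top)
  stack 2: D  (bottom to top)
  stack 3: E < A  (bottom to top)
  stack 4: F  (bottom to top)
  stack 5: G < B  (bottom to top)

target: towers=[C; D; E/A; F; G/B] holding=-
        putdown(F) → towers=[C; D; E/A; F; G/B] holding=-  ← match
       stack(F, B) → towers=[C; D; E/A; G/B/F] holding=-
       stack(F, D) → towers=[C; D/F; E/A; G/B] holding=-
       stack(F, A) → towers=[C; D; E/A/F; G/B] holding=-
       stack(F, C) → towers=[C/F; D; E/A; G/B] holding=-

putdown(F)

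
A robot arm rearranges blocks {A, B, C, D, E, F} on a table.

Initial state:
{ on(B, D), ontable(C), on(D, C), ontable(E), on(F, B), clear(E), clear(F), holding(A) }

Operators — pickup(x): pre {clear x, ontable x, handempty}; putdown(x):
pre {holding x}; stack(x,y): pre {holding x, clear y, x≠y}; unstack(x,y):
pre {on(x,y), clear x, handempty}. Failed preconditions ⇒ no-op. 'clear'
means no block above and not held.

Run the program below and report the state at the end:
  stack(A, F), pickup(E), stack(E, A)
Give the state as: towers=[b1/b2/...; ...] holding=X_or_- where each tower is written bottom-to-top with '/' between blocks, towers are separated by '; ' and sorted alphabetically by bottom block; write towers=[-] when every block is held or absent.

towers=[C/D/B/F/A/E] holding=-

step 1 (stack(A, F)): towers=[C/D/B/F/A; E] holding=-
step 2 (pickup(E)): towers=[C/D/B/F/A] holding=E
step 3 (stack(E, A)): towers=[C/D/B/F/A/E] holding=-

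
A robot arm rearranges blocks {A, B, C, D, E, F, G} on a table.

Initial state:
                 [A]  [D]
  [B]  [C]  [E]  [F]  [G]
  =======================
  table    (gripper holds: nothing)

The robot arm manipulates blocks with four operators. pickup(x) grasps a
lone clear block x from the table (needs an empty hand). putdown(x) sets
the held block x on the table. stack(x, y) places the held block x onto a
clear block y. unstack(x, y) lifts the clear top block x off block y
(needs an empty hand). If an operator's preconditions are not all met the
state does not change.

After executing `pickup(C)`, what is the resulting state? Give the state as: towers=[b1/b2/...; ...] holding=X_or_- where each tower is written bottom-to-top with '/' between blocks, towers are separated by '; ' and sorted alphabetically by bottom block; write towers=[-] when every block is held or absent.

before: towers=[B; C; E; F/A; G/D] holding=-
pre[pickup(C)]: clear(C) yes, ontable(C) yes, handempty yes
all met → apply pickup(C)
after:  towers=[B; E; F/A; G/D] holding=C

towers=[B; E; F/A; G/D] holding=C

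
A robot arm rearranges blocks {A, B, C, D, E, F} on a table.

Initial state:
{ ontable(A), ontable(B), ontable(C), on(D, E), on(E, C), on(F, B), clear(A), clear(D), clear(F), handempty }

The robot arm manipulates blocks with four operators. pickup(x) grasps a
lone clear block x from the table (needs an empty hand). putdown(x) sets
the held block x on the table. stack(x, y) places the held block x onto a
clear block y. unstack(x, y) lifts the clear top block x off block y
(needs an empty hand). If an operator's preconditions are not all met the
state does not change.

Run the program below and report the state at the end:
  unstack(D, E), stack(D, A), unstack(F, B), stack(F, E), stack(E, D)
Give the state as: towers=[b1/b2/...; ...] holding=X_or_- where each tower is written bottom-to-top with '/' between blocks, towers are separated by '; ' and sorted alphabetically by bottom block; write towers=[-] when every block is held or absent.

step 1 (unstack(D, E)): towers=[A; B/F; C/E] holding=D
step 2 (stack(D, A)): towers=[A/D; B/F; C/E] holding=-
step 3 (unstack(F, B)): towers=[A/D; B; C/E] holding=F
step 4 (stack(F, E)): towers=[A/D; B; C/E/F] holding=-
step 5 (stack(E, D)) [no-op]: towers=[A/D; B; C/E/F] holding=-

towers=[A/D; B; C/E/F] holding=-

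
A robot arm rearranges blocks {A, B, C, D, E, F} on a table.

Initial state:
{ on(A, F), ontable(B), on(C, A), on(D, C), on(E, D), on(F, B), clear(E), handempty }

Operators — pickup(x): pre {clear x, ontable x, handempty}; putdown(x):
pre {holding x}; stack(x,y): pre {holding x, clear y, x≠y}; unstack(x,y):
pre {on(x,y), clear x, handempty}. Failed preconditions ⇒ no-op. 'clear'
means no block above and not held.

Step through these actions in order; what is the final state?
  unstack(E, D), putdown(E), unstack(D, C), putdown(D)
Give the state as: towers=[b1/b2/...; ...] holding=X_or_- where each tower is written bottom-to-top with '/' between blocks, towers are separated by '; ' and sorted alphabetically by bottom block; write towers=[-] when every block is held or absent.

towers=[B/F/A/C; D; E] holding=-

step 1 (unstack(E, D)): towers=[B/F/A/C/D] holding=E
step 2 (putdown(E)): towers=[B/F/A/C/D; E] holding=-
step 3 (unstack(D, C)): towers=[B/F/A/C; E] holding=D
step 4 (putdown(D)): towers=[B/F/A/C; D; E] holding=-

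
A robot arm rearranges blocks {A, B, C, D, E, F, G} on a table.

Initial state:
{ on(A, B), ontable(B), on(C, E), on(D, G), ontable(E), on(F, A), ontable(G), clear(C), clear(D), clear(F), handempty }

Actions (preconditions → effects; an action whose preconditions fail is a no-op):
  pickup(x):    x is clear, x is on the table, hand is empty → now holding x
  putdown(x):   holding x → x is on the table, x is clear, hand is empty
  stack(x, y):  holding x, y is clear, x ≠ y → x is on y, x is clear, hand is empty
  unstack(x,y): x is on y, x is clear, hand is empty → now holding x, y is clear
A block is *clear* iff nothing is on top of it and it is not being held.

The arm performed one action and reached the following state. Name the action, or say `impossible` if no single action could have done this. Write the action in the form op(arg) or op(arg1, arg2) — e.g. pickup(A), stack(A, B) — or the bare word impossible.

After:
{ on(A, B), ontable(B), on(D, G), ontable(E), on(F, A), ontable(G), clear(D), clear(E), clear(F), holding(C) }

unstack(C, E)

target: towers=[B/A/F; E; G/D] holding=C
     unstack(F, A) → towers=[B/A; E/C; G/D] holding=F
     unstack(D, G) → towers=[B/A/F; E/C; G] holding=D
     unstack(C, E) → towers=[B/A/F; E; G/D] holding=C  ← match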